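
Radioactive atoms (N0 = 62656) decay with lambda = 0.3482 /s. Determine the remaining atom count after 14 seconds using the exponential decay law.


N = N0 * exp(-lambda * t)
N = 62656 * exp(-0.3482 * 14)
N = 478.48

478.48


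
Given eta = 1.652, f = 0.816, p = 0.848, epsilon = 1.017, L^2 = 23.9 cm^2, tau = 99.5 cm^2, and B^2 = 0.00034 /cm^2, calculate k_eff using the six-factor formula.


k_inf = eta*f*p*eps = 1.652*0.816*0.848*1.017 = 1.162564
P_TNL = 1/(1 + L^2*B^2) = 1/(1 + 23.9*0.00034) = 0.9919395
P_FNL = exp(-B^2*tau) = exp(-0.00034*99.5) = 0.9667358
k_eff = k_inf * P_TNL * P_FNL = 1.162564 * 0.9919395 * 0.9667358
k_eff = 1.1148

1.1148


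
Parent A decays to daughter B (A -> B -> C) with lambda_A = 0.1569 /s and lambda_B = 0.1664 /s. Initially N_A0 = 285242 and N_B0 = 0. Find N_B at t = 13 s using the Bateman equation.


N_B(t) = lambda_A * N_A0 / (lambda_B - lambda_A) * [exp(-lambda_A*t) - exp(-lambda_B*t)]
exp(-0.1569*13) = 0.1300677; exp(-0.1664*13) = 0.1149567
N_B = 0.1569 * 285242 / (0.1664 - 0.1569) * (0.1300677 - 0.1149567)
N_B = 71188

71188


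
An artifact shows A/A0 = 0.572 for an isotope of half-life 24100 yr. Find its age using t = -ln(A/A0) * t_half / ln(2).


lambda = ln(2) / t_half = ln(2) / 24100 = 2.876129e-05 /yr
t = -ln(A/A0) / lambda
t = -ln(0.572) / 2.876129e-05
t = 19423 yr

19423


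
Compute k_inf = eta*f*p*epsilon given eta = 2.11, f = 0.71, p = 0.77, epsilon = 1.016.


k_inf = eta * f * p * epsilon
k_inf = 2.11 * 0.71 * 0.77 * 1.016
k_inf = 1.1720

1.1720


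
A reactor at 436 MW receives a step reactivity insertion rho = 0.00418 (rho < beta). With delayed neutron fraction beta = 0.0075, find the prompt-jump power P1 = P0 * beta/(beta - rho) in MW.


P1/P0 = beta / (beta - rho)
P1/P0 = 0.0075 / (0.0075 - 0.00418) = 2.259036
P1 = 436 * 2.259036 = 984.94 MW

984.94


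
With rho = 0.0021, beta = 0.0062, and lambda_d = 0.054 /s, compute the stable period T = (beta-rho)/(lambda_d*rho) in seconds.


T = (beta - rho) / (lambda_d * rho)
T = (0.0062 - 0.0021) / (0.054 * 0.0021)
T = 36.155 s

36.155


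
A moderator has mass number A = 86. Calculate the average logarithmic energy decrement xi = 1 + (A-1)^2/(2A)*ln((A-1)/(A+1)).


xi = 1 + (A-1)^2/(2A) * ln((A-1)/(A+1))
xi = 1 + (86-1)^2/(2*86) * ln((86-1)/(86 +1))
xi = 0.023077

0.023077


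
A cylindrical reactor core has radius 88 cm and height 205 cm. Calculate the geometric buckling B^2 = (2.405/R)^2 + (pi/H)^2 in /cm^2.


B^2 = (2.405/R)^2 + (pi/H)^2
B^2 = (2.405/88)^2 + (pi/205)^2
B^2 = 9.8175e-04 /cm^2

9.8175e-04


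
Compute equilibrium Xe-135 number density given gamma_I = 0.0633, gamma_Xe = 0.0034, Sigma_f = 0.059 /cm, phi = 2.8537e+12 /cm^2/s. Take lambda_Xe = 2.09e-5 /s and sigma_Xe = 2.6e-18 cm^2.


Xe_eq = (gamma_I + gamma_Xe) * Sigma_f * phi / (lambda_Xe + sigma_Xe * phi)
Numerator = (0.0633 + 0.0034) * 0.059 * 2.8537e+12 = 1.123017e+10
Denominator = 2.09e-5 + 2.6e-18 * 2.8537e+12 = 2.831962e-05
Xe_eq = 1.123017e+10 / 2.831962e-05 = 3.9655e+14 /cm^3

3.9655e+14


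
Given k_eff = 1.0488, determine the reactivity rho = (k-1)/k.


rho = (k_eff - 1) / k_eff
rho = (1.0488 - 1) / 1.0488
rho = 0.046529

0.046529


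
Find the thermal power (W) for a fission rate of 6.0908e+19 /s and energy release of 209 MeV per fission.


P = fission_rate * E_MeV * 1.602e-13
P = 6.0908e+19 * 209 * 1.602e-13
P = 2.0393e+09 W

2.0393e+09


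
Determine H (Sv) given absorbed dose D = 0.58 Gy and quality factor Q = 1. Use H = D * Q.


H = D * Q
H = 0.58 * 1
H = 0.58000 Sv

0.58000


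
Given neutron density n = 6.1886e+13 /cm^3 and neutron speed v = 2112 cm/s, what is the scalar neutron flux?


phi = n * v
phi = 6.1886e+13 * 2112
phi = 1.3070e+17 /cm^2/s

1.3070e+17


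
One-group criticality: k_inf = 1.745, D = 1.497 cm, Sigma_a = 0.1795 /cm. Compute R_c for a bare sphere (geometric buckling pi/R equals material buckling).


L^2 = D / Sigma_a = 1.497 / 0.1795 = 8.339833 cm^2
B_m^2 = (k_inf - 1) / L^2 = (1.745 - 1) / 8.339833 = 0.08933033 /cm^2
For a bare sphere: B_g = pi/R, so R_c = pi / sqrt(B_m^2)
R_c = pi / sqrt(0.08933033) = 10.511 cm

10.511


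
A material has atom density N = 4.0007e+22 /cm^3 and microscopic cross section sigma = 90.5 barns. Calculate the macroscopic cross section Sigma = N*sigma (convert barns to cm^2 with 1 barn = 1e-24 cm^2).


Sigma = N * sigma_barns * 1e-24
Sigma = 4.0007e+22 * 90.5 * 1e-24
Sigma = 3.6206 /cm

3.6206


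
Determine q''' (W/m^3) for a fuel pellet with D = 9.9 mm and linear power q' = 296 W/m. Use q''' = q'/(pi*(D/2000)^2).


r = D / 2 / 1000 = 9.9 / 2 / 1000 = 0.00495 m
q''' = q' / (pi * r^2)
q''' = 296 / (pi * 0.00495^2)
q''' = 3.8453e+06 W/m^3

3.8453e+06


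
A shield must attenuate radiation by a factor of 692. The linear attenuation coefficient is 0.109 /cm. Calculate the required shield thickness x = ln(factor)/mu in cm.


x = ln(factor) / mu
x = ln(692) / 0.109
x = 59.996 cm

59.996


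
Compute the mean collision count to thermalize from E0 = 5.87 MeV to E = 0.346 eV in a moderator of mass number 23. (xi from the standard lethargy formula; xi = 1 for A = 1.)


xi = 1 + (A-1)^2/(2A)*ln((A-1)/(A+1)) = 0.08448899 (for A = 23)
n = ln(E0/E) / xi
n = ln(5.87e6 / 0.346) / 0.08448899
n = ln(1.696532e+07) / 0.08448899 = 197.03

197.03


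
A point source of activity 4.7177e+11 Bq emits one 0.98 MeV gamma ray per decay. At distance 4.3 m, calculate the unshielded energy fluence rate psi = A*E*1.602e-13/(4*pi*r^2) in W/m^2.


psi = A * E * 1.602e-13 / (4*pi*r^2)
psi = 4.7177e+11 * 0.98 * 1.602e-13 / (4*pi*4.3^2)
psi = 3.1877e-04 W/m^2

3.1877e-04


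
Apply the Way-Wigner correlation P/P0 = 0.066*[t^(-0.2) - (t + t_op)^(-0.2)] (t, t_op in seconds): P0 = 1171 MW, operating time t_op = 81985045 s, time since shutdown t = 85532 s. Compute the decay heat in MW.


P/P0 = 0.066 * [t^(-0.2) - (t + t_op)^(-0.2)]
P/P0 = 0.066 * [85532^(-0.2) - (85532 + 81985045)^(-0.2)]
P/P0 = 0.066 * [0.1031750 - 0.02613139] = 0.005084878
P = 1171 * 0.005084878 = 5.9544 MW

5.9544


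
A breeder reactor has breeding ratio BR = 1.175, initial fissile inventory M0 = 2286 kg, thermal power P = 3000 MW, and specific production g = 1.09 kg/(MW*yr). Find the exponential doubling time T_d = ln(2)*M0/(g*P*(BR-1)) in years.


Breeding gain G = BR - 1 = 1.175 - 1 = 0.175
Fissile production rate = g * P * G = 1.09 * 3000 * 0.175 = 572.25 kg/yr
T_d = ln(2) * M0 / (g * P * G)
T_d = ln(2) * 2286 / 572.25 = 2.7690 yr

2.7690


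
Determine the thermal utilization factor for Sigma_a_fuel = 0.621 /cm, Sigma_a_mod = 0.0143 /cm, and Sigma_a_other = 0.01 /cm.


f = Sigma_a_fuel / (Sigma_a_fuel + Sigma_a_mod + Sigma_a_other)
f = 0.621 / (0.621 + 0.0143 + 0.01)
f = 0.96234

0.96234


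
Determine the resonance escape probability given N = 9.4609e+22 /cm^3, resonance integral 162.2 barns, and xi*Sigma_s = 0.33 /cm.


p = exp(-N * I * 1e-24 / (xi*Sigma_s))
p = exp(-9.4609e+22 * 162.2 * 1e-24 / 0.33)
p = 6.3759e-21

6.3759e-21


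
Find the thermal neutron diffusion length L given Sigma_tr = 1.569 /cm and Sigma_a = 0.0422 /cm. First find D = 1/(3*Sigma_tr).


D = 1 / (3 * Sigma_tr) = 1 / (3 * 1.569) = 0.2124495 cm
L = sqrt(D / Sigma_a)
L = sqrt(0.2124495 / 0.0422)
L = 2.2437 cm

2.2437


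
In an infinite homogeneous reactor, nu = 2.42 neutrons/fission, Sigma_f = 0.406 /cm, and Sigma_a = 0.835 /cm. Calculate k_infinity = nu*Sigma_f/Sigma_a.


k_inf = nu * Sigma_f / Sigma_a
k_inf = 2.42 * 0.406 / 0.835
k_inf = 1.1767

1.1767


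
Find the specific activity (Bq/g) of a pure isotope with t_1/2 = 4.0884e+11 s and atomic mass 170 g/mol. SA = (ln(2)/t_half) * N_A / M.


lambda = ln(2) / t_half = ln(2) / 4.0884e+11 = 1.695400e-12 /s
SA = lambda * N_A / M
SA = 1.695400e-12 * 6.022e23 / 170
SA = 6.0057e+09 Bq/g

6.0057e+09


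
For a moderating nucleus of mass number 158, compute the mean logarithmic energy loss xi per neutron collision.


xi = 1 + (A-1)^2/(2A) * ln((A-1)/(A+1))
xi = 1 + (158-1)^2/(2*158) * ln((158-1)/(158 +1))
xi = 0.012605

0.012605


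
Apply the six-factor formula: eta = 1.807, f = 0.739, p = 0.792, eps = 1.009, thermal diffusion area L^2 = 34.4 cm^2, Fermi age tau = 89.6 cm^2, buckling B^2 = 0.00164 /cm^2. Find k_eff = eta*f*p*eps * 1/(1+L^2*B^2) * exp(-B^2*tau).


k_inf = eta*f*p*eps = 1.807*0.739*0.792*1.009 = 1.067134
P_TNL = 1/(1 + L^2*B^2) = 1/(1 + 34.4*0.00164) = 0.9465968
P_FNL = exp(-B^2*tau) = exp(-0.00164*89.6) = 0.8633423
k_eff = k_inf * P_TNL * P_FNL = 1.067134 * 0.9465968 * 0.8633423
k_eff = 0.87210

0.87210


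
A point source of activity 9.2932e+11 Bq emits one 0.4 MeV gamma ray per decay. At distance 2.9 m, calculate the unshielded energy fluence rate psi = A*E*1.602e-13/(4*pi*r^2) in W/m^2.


psi = A * E * 1.602e-13 / (4*pi*r^2)
psi = 9.2932e+11 * 0.4 * 1.602e-13 / (4*pi*2.9^2)
psi = 5.6348e-04 W/m^2

5.6348e-04


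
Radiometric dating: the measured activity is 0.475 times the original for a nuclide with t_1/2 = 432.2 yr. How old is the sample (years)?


lambda = ln(2) / t_half = ln(2) / 432.2 = 0.001603765 /yr
t = -ln(A/A0) / lambda
t = -ln(0.475) / 0.001603765
t = 464.18 yr

464.18


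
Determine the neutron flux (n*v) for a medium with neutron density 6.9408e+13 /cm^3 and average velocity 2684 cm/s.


phi = n * v
phi = 6.9408e+13 * 2684
phi = 1.8629e+17 /cm^2/s

1.8629e+17


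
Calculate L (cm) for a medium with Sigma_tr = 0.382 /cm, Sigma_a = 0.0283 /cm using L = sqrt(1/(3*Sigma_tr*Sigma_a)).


D = 1 / (3 * Sigma_tr) = 1 / (3 * 0.382) = 0.8726003 cm
L = sqrt(D / Sigma_a)
L = sqrt(0.8726003 / 0.0283)
L = 5.5528 cm

5.5528


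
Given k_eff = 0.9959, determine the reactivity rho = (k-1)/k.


rho = (k_eff - 1) / k_eff
rho = (0.9959 - 1) / 0.9959
rho = -0.0041169

-0.0041169


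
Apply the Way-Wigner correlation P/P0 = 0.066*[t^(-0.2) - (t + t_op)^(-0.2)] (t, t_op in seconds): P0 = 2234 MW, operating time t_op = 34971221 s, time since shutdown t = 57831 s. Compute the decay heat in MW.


P/P0 = 0.066 * [t^(-0.2) - (t + t_op)^(-0.2)]
P/P0 = 0.066 * [57831^(-0.2) - (57831 + 34971221)^(-0.2)]
P/P0 = 0.066 * [0.1115752 - 0.03098235] = 0.005319128
P = 2234 * 0.005319128 = 11.883 MW

11.883


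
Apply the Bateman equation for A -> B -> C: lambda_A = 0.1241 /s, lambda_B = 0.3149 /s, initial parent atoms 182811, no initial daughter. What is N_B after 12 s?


N_B(t) = lambda_A * N_A0 / (lambda_B - lambda_A) * [exp(-lambda_A*t) - exp(-lambda_B*t)]
exp(-0.1241*12) = 0.2255530; exp(-0.3149*12) = 0.02285010
N_B = 0.1241 * 182811 / (0.3149 - 0.1241) * (0.2255530 - 0.02285010)
N_B = 24102

24102


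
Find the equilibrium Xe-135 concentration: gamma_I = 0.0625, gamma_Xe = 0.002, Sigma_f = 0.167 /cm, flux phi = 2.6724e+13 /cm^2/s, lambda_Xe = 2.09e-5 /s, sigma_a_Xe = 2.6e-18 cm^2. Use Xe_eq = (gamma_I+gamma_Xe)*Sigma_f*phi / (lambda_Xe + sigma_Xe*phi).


Xe_eq = (gamma_I + gamma_Xe) * Sigma_f * phi / (lambda_Xe + sigma_Xe * phi)
Numerator = (0.0625 + 0.002) * 0.167 * 2.6724e+13 = 2.878576e+11
Denominator = 2.09e-5 + 2.6e-18 * 2.6724e+13 = 9.038240e-05
Xe_eq = 2.878576e+11 / 9.038240e-05 = 3.1849e+15 /cm^3

3.1849e+15


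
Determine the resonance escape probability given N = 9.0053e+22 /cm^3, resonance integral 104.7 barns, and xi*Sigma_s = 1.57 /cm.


p = exp(-N * I * 1e-24 / (xi*Sigma_s))
p = exp(-9.0053e+22 * 104.7 * 1e-24 / 1.57)
p = 0.0024653

0.0024653


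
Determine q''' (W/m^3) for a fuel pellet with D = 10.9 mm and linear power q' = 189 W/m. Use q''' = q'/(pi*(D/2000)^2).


r = D / 2 / 1000 = 10.9 / 2 / 1000 = 0.00545 m
q''' = q' / (pi * r^2)
q''' = 189 / (pi * 0.00545^2)
q''' = 2.0254e+06 W/m^3

2.0254e+06


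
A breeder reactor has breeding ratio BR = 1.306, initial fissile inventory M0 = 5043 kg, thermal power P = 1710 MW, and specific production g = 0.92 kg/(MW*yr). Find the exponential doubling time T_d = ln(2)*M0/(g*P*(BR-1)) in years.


Breeding gain G = BR - 1 = 1.306 - 1 = 0.306
Fissile production rate = g * P * G = 0.92 * 1710 * 0.306 = 481.3992 kg/yr
T_d = ln(2) * M0 / (g * P * G)
T_d = ln(2) * 5043 / 481.3992 = 7.2612 yr

7.2612


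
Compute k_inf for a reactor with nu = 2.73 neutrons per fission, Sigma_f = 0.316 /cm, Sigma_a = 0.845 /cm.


k_inf = nu * Sigma_f / Sigma_a
k_inf = 2.73 * 0.316 / 0.845
k_inf = 1.0209

1.0209


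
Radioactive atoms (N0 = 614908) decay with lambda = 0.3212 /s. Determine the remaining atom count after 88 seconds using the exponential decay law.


N = N0 * exp(-lambda * t)
N = 614908 * exp(-0.3212 * 88)
N = 3.2600e-07

3.2600e-07


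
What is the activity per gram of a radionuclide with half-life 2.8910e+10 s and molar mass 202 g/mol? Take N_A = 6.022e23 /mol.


lambda = ln(2) / t_half = ln(2) / 2.8910e+10 = 2.397604e-11 /s
SA = lambda * N_A / M
SA = 2.397604e-11 * 6.022e23 / 202
SA = 7.1477e+10 Bq/g

7.1477e+10


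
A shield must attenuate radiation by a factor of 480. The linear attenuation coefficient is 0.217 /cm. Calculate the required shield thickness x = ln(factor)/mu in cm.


x = ln(factor) / mu
x = ln(480) / 0.217
x = 28.451 cm

28.451


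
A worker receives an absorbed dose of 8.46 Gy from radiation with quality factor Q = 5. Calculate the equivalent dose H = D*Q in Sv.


H = D * Q
H = 8.46 * 5
H = 42.300 Sv

42.300


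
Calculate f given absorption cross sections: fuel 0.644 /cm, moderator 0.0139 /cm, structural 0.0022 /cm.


f = Sigma_a_fuel / (Sigma_a_fuel + Sigma_a_mod + Sigma_a_other)
f = 0.644 / (0.644 + 0.0139 + 0.0022)
f = 0.97561

0.97561


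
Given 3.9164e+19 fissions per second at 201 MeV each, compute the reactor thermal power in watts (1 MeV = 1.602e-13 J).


P = fission_rate * E_MeV * 1.602e-13
P = 3.9164e+19 * 201 * 1.602e-13
P = 1.2611e+09 W

1.2611e+09


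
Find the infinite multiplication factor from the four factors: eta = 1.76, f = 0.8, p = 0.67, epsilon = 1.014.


k_inf = eta * f * p * epsilon
k_inf = 1.76 * 0.8 * 0.67 * 1.014
k_inf = 0.95657

0.95657


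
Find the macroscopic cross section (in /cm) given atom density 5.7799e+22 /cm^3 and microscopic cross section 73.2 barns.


Sigma = N * sigma_barns * 1e-24
Sigma = 5.7799e+22 * 73.2 * 1e-24
Sigma = 4.2309 /cm

4.2309


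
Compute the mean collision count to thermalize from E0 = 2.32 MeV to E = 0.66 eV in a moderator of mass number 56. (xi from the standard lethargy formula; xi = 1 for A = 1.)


xi = 1 + (A-1)^2/(2A)*ln((A-1)/(A+1)) = 0.03529286 (for A = 56)
n = ln(E0/E) / xi
n = ln(2.32e6 / 0.66) / 0.03529286
n = ln(3.515152e+06) / 0.03529286 = 427.07

427.07


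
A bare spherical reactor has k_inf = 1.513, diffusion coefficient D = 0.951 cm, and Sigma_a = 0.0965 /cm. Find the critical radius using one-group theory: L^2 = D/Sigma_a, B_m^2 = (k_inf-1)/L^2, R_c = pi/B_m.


L^2 = D / Sigma_a = 0.951 / 0.0965 = 9.854922 cm^2
B_m^2 = (k_inf - 1) / L^2 = (1.513 - 1) / 9.854922 = 0.05205521 /cm^2
For a bare sphere: B_g = pi/R, so R_c = pi / sqrt(B_m^2)
R_c = pi / sqrt(0.05205521) = 13.769 cm

13.769


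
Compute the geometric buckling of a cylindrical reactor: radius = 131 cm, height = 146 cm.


B^2 = (2.405/R)^2 + (pi/H)^2
B^2 = (2.405/131)^2 + (pi/146)^2
B^2 = 8.0006e-04 /cm^2

8.0006e-04


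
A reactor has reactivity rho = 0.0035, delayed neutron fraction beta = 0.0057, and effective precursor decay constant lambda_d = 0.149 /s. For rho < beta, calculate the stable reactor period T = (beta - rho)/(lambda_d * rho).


T = (beta - rho) / (lambda_d * rho)
T = (0.0057 - 0.0035) / (0.149 * 0.0035)
T = 4.2186 s

4.2186


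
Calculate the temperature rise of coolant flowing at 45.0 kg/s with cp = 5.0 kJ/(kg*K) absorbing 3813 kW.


dT = Q / (m_dot * cp)
dT = 3813 / (45.0 * 5.0)
dT = 16.947 C

16.947


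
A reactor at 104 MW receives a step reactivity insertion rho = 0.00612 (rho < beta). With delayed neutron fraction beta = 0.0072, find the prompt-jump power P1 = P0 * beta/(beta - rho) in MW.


P1/P0 = beta / (beta - rho)
P1/P0 = 0.0072 / (0.0072 - 0.00612) = 6.666667
P1 = 104 * 6.666667 = 693.33 MW

693.33


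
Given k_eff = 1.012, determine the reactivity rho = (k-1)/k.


rho = (k_eff - 1) / k_eff
rho = (1.012 - 1) / 1.012
rho = 0.011858

0.011858


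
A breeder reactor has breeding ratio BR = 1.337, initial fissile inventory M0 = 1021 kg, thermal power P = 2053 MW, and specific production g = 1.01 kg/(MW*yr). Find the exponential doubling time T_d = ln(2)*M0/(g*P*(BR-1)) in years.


Breeding gain G = BR - 1 = 1.337 - 1 = 0.337
Fissile production rate = g * P * G = 1.01 * 2053 * 0.337 = 698.77961 kg/yr
T_d = ln(2) * M0 / (g * P * G)
T_d = ln(2) * 1021 / 698.77961 = 1.0128 yr

1.0128


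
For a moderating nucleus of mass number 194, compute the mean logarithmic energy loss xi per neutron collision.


xi = 1 + (A-1)^2/(2A) * ln((A-1)/(A+1))
xi = 1 + (194-1)^2/(2*194) * ln((194-1)/(194 +1))
xi = 0.010274

0.010274


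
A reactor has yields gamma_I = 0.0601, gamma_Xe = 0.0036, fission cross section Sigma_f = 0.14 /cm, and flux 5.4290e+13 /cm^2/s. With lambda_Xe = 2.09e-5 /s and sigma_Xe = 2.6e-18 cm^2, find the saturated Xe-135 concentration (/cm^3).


Xe_eq = (gamma_I + gamma_Xe) * Sigma_f * phi / (lambda_Xe + sigma_Xe * phi)
Numerator = (0.0601 + 0.0036) * 0.14 * 5.4290e+13 = 4.841582e+11
Denominator = 2.09e-5 + 2.6e-18 * 5.4290e+13 = 1.620540e-04
Xe_eq = 4.841582e+11 / 1.620540e-04 = 2.9876e+15 /cm^3

2.9876e+15


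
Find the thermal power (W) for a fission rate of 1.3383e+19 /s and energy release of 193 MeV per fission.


P = fission_rate * E_MeV * 1.602e-13
P = 1.3383e+19 * 193 * 1.602e-13
P = 4.1378e+08 W

4.1378e+08


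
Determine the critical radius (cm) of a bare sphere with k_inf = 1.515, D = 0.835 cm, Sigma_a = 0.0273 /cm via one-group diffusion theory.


L^2 = D / Sigma_a = 0.835 / 0.0273 = 30.58608 cm^2
B_m^2 = (k_inf - 1) / L^2 = (1.515 - 1) / 30.58608 = 0.01683772 /cm^2
For a bare sphere: B_g = pi/R, so R_c = pi / sqrt(B_m^2)
R_c = pi / sqrt(0.01683772) = 24.211 cm

24.211


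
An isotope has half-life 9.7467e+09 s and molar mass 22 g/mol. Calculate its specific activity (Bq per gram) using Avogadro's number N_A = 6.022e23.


lambda = ln(2) / t_half = ln(2) / 9.7467e+09 = 7.111609e-11 /s
SA = lambda * N_A / M
SA = 7.111609e-11 * 6.022e23 / 22
SA = 1.9466e+12 Bq/g

1.9466e+12


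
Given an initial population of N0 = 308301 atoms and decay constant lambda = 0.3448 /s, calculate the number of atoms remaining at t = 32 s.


N = N0 * exp(-lambda * t)
N = 308301 * exp(-0.3448 * 32)
N = 4.9790

4.9790


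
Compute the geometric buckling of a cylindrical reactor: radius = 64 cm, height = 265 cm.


B^2 = (2.405/R)^2 + (pi/H)^2
B^2 = (2.405/64)^2 + (pi/265)^2
B^2 = 0.0015527 /cm^2

0.0015527


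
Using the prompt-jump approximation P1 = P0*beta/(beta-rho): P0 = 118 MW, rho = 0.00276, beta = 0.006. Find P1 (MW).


P1/P0 = beta / (beta - rho)
P1/P0 = 0.006 / (0.006 - 0.00276) = 1.851852
P1 = 118 * 1.851852 = 218.52 MW

218.52


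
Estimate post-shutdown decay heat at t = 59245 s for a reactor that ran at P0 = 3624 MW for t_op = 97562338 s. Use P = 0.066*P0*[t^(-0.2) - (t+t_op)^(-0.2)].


P/P0 = 0.066 * [t^(-0.2) - (t + t_op)^(-0.2)]
P/P0 = 0.066 * [59245^(-0.2) - (59245 + 97562338)^(-0.2)]
P/P0 = 0.066 * [0.1110375 - 0.02524009] = 0.005662629
P = 3624 * 0.005662629 = 20.521 MW

20.521


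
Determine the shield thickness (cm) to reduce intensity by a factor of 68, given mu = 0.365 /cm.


x = ln(factor) / mu
x = ln(68) / 0.365
x = 11.560 cm

11.560


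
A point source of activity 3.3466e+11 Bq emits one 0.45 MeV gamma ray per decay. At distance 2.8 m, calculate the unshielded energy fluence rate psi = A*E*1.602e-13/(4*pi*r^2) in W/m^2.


psi = A * E * 1.602e-13 / (4*pi*r^2)
psi = 3.3466e+11 * 0.45 * 1.602e-13 / (4*pi*2.8^2)
psi = 2.4488e-04 W/m^2

2.4488e-04


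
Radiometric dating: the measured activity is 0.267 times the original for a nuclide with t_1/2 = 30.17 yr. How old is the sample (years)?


lambda = ln(2) / t_half = ln(2) / 30.17 = 0.02297472 /yr
t = -ln(A/A0) / lambda
t = -ln(0.267) / 0.02297472
t = 57.477 yr

57.477


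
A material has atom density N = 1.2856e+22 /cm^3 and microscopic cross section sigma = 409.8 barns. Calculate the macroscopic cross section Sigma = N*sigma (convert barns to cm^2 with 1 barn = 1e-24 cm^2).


Sigma = N * sigma_barns * 1e-24
Sigma = 1.2856e+22 * 409.8 * 1e-24
Sigma = 5.2684 /cm

5.2684


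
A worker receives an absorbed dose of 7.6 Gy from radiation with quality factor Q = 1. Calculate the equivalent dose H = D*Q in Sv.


H = D * Q
H = 7.6 * 1
H = 7.6000 Sv

7.6000


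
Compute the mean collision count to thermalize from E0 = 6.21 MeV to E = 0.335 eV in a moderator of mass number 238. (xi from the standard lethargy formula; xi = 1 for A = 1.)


xi = 1 + (A-1)^2/(2A)*ln((A-1)/(A+1)) = 0.008379872 (for A = 238)
n = ln(E0/E) / xi
n = ln(6.21e6 / 0.335) / 0.008379872
n = ln(1.853731e+07) / 0.008379872 = 1997.1

1997.1


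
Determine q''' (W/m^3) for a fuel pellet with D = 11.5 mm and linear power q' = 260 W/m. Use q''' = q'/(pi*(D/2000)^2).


r = D / 2 / 1000 = 11.5 / 2 / 1000 = 0.00575 m
q''' = q' / (pi * r^2)
q''' = 260 / (pi * 0.00575^2)
q''' = 2.5032e+06 W/m^3

2.5032e+06


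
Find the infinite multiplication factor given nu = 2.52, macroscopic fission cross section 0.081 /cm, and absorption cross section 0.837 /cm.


k_inf = nu * Sigma_f / Sigma_a
k_inf = 2.52 * 0.081 / 0.837
k_inf = 0.24387

0.24387


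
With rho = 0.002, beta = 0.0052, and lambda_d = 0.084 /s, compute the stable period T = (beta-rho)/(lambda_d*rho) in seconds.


T = (beta - rho) / (lambda_d * rho)
T = (0.0052 - 0.002) / (0.084 * 0.002)
T = 19.048 s

19.048


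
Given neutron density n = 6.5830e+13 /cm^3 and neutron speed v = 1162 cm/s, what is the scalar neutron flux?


phi = n * v
phi = 6.5830e+13 * 1162
phi = 7.6494e+16 /cm^2/s

7.6494e+16


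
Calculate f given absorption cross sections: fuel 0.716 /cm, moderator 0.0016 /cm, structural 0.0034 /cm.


f = Sigma_a_fuel / (Sigma_a_fuel + Sigma_a_mod + Sigma_a_other)
f = 0.716 / (0.716 + 0.0016 + 0.0034)
f = 0.99307

0.99307


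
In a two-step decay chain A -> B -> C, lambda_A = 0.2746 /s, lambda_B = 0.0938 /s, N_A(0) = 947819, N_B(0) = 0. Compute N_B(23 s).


N_B(t) = lambda_A * N_A0 / (lambda_B - lambda_A) * [exp(-lambda_A*t) - exp(-lambda_B*t)]
exp(-0.2746*23) = 0.001807519; exp(-0.0938*23) = 0.1156254
N_B = 0.2746 * 947819 / (0.0938 - 0.2746) * (0.001807519 - 0.1156254)
N_B = 163847

163847


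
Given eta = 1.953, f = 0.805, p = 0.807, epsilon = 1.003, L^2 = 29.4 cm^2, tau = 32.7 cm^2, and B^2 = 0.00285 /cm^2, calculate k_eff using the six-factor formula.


k_inf = eta*f*p*eps = 1.953*0.805*0.807*1.003 = 1.272543
P_TNL = 1/(1 + L^2*B^2) = 1/(1 + 29.4*0.00285) = 0.9226880
P_FNL = exp(-B^2*tau) = exp(-0.00285*32.7) = 0.9110158
k_eff = k_inf * P_TNL * P_FNL = 1.272543 * 0.9226880 * 0.9110158
k_eff = 1.0697

1.0697


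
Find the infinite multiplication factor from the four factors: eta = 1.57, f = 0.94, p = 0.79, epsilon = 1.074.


k_inf = eta * f * p * epsilon
k_inf = 1.57 * 0.94 * 0.79 * 1.074
k_inf = 1.2522

1.2522


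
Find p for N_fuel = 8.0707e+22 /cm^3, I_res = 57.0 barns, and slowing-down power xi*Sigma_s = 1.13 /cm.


p = exp(-N * I * 1e-24 / (xi*Sigma_s))
p = exp(-8.0707e+22 * 57.0 * 1e-24 / 1.13)
p = 0.017059

0.017059


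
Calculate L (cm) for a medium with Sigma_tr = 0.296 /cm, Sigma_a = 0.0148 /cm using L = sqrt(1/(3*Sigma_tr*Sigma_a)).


D = 1 / (3 * Sigma_tr) = 1 / (3 * 0.296) = 1.126126 cm
L = sqrt(D / Sigma_a)
L = sqrt(1.126126 / 0.0148)
L = 8.7229 cm

8.7229


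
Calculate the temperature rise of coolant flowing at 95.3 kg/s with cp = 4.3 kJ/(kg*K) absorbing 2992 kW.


dT = Q / (m_dot * cp)
dT = 2992 / (95.3 * 4.3)
dT = 7.3013 C

7.3013


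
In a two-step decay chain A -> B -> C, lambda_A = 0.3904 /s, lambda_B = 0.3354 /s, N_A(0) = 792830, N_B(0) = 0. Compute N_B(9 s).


N_B(t) = lambda_A * N_A0 / (lambda_B - lambda_A) * [exp(-lambda_A*t) - exp(-lambda_B*t)]
exp(-0.3904*9) = 0.02978948; exp(-0.3354*9) = 0.04886959
N_B = 0.3904 * 792830 / (0.3354 - 0.3904) * (0.02978948 - 0.04886959)
N_B = 107376

107376


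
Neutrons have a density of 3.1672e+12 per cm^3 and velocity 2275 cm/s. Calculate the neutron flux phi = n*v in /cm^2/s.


phi = n * v
phi = 3.1672e+12 * 2275
phi = 7.2054e+15 /cm^2/s

7.2054e+15


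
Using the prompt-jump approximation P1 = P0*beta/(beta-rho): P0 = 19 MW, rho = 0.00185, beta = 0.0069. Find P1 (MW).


P1/P0 = beta / (beta - rho)
P1/P0 = 0.0069 / (0.0069 - 0.00185) = 1.366337
P1 = 19 * 1.366337 = 25.960 MW

25.960


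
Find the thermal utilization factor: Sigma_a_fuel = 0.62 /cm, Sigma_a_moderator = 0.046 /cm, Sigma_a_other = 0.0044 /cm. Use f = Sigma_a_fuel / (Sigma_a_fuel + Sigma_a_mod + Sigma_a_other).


f = Sigma_a_fuel / (Sigma_a_fuel + Sigma_a_mod + Sigma_a_other)
f = 0.62 / (0.62 + 0.046 + 0.0044)
f = 0.92482

0.92482


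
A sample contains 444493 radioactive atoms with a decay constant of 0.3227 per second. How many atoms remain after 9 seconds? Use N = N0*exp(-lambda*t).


N = N0 * exp(-lambda * t)
N = 444493 * exp(-0.3227 * 9)
N = 24352

24352


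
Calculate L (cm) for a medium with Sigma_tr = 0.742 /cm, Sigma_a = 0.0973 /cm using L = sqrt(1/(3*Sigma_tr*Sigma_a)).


D = 1 / (3 * Sigma_tr) = 1 / (3 * 0.742) = 0.4492363 cm
L = sqrt(D / Sigma_a)
L = sqrt(0.4492363 / 0.0973)
L = 2.1487 cm

2.1487


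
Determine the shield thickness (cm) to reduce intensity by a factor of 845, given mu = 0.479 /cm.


x = ln(factor) / mu
x = ln(845) / 0.479
x = 14.070 cm

14.070


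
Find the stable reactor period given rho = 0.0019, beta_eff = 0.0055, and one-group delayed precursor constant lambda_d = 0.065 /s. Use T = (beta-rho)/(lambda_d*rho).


T = (beta - rho) / (lambda_d * rho)
T = (0.0055 - 0.0019) / (0.065 * 0.0019)
T = 29.150 s

29.150


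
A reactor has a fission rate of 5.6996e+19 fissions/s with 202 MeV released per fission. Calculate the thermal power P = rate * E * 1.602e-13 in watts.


P = fission_rate * E_MeV * 1.602e-13
P = 5.6996e+19 * 202 * 1.602e-13
P = 1.8444e+09 W

1.8444e+09


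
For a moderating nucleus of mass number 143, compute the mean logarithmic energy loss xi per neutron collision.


xi = 1 + (A-1)^2/(2A) * ln((A-1)/(A+1))
xi = 1 + (143-1)^2/(2*143) * ln((143-1)/(143 +1))
xi = 0.013921

0.013921


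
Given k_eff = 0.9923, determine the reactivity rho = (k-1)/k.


rho = (k_eff - 1) / k_eff
rho = (0.9923 - 1) / 0.9923
rho = -0.0077598

-0.0077598


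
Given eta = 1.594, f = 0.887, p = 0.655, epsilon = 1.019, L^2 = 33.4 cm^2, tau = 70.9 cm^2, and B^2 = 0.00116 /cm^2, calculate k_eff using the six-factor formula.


k_inf = eta*f*p*eps = 1.594*0.887*0.655*1.019 = 0.9436858
P_TNL = 1/(1 + L^2*B^2) = 1/(1 + 33.4*0.00116) = 0.9627011
P_FNL = exp(-B^2*tau) = exp(-0.00116*70.9) = 0.9210472
k_eff = k_inf * P_TNL * P_FNL = 0.9436858 * 0.9627011 * 0.9210472
k_eff = 0.83676

0.83676


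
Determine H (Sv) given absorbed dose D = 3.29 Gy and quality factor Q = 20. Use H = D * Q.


H = D * Q
H = 3.29 * 20
H = 65.800 Sv

65.800


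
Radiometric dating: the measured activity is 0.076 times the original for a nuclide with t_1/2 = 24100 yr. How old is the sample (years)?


lambda = ln(2) / t_half = ln(2) / 24100 = 2.876129e-05 /yr
t = -ln(A/A0) / lambda
t = -ln(0.076) / 2.876129e-05
t = 89600 yr

89600


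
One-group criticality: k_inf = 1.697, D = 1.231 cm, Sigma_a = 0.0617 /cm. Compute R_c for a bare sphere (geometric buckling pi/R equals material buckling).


L^2 = D / Sigma_a = 1.231 / 0.0617 = 19.95138 cm^2
B_m^2 = (k_inf - 1) / L^2 = (1.697 - 1) / 19.95138 = 0.03493493 /cm^2
For a bare sphere: B_g = pi/R, so R_c = pi / sqrt(B_m^2)
R_c = pi / sqrt(0.03493493) = 16.808 cm

16.808


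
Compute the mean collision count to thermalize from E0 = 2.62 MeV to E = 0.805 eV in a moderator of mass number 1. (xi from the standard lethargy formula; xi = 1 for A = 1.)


xi = 1 + (A-1)^2/(2A)*ln((A-1)/(A+1)) = 1 (for A = 1)
n = ln(E0/E) / xi
n = ln(2.62e6 / 0.805) / 1
n = ln(3.254658e+06) / 1 = 14.996

14.996


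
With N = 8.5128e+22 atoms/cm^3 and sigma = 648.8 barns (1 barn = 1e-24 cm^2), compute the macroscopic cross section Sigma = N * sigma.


Sigma = N * sigma_barns * 1e-24
Sigma = 8.5128e+22 * 648.8 * 1e-24
Sigma = 55.231 /cm

55.231


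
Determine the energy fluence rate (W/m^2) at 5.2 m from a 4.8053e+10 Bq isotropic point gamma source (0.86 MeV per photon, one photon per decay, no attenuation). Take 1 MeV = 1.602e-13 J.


psi = A * E * 1.602e-13 / (4*pi*r^2)
psi = 4.8053e+10 * 0.86 * 1.602e-13 / (4*pi*5.2^2)
psi = 1.9483e-05 W/m^2

1.9483e-05


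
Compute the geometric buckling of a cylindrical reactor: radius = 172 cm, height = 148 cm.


B^2 = (2.405/R)^2 + (pi/H)^2
B^2 = (2.405/172)^2 + (pi/148)^2
B^2 = 6.4610e-04 /cm^2

6.4610e-04


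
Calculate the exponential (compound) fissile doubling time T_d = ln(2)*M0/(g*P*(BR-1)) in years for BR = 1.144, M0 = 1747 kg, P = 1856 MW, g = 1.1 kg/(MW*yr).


Breeding gain G = BR - 1 = 1.144 - 1 = 0.144
Fissile production rate = g * P * G = 1.1 * 1856 * 0.144 = 293.9904 kg/yr
T_d = ln(2) * M0 / (g * P * G)
T_d = ln(2) * 1747 / 293.9904 = 4.1189 yr

4.1189


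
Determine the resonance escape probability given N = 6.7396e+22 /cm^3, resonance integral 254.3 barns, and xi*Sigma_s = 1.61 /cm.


p = exp(-N * I * 1e-24 / (xi*Sigma_s))
p = exp(-6.7396e+22 * 254.3 * 1e-24 / 1.61)
p = 2.3814e-05

2.3814e-05


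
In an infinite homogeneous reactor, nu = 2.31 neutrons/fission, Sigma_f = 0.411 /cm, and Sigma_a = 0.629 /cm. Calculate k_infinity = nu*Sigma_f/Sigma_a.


k_inf = nu * Sigma_f / Sigma_a
k_inf = 2.31 * 0.411 / 0.629
k_inf = 1.5094

1.5094


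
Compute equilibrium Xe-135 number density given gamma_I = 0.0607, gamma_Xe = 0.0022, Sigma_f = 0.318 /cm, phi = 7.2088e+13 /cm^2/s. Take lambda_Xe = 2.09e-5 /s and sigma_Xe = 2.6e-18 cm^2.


Xe_eq = (gamma_I + gamma_Xe) * Sigma_f * phi / (lambda_Xe + sigma_Xe * phi)
Numerator = (0.0607 + 0.0022) * 0.318 * 7.2088e+13 = 1.441919e+12
Denominator = 2.09e-5 + 2.6e-18 * 7.2088e+13 = 2.083288e-04
Xe_eq = 1.441919e+12 / 2.083288e-04 = 6.9214e+15 /cm^3

6.9214e+15


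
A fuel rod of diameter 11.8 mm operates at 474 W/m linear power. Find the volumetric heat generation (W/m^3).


r = D / 2 / 1000 = 11.8 / 2 / 1000 = 0.0059 m
q''' = q' / (pi * r^2)
q''' = 474 / (pi * 0.0059^2)
q''' = 4.3344e+06 W/m^3

4.3344e+06


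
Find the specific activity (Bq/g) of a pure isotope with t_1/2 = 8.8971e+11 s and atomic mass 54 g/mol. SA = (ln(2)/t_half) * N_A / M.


lambda = ln(2) / t_half = ln(2) / 8.8971e+11 = 7.790709e-13 /s
SA = lambda * N_A / M
SA = 7.790709e-13 * 6.022e23 / 54
SA = 8.6881e+09 Bq/g

8.6881e+09


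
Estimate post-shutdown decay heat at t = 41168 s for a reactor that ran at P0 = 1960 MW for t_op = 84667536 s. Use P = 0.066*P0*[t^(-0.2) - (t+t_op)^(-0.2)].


P/P0 = 0.066 * [t^(-0.2) - (t + t_op)^(-0.2)]
P/P0 = 0.066 * [41168^(-0.2) - (41168 + 84667536)^(-0.2)]
P/P0 = 0.066 * [0.1194230 - 0.02596656] = 0.006168125
P = 1960 * 0.006168125 = 12.090 MW

12.090


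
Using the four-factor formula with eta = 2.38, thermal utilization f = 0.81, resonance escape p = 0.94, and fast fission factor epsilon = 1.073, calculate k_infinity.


k_inf = eta * f * p * epsilon
k_inf = 2.38 * 0.81 * 0.94 * 1.073
k_inf = 1.9444

1.9444


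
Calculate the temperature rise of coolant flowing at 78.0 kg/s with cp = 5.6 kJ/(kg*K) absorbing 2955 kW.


dT = Q / (m_dot * cp)
dT = 2955 / (78.0 * 5.6)
dT = 6.7651 C

6.7651


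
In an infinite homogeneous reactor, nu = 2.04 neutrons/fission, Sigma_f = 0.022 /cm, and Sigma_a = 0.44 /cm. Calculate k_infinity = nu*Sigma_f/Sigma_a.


k_inf = nu * Sigma_f / Sigma_a
k_inf = 2.04 * 0.022 / 0.44
k_inf = 0.10200

0.10200


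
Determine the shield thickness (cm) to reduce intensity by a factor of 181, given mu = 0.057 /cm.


x = ln(factor) / mu
x = ln(181) / 0.057
x = 91.202 cm

91.202


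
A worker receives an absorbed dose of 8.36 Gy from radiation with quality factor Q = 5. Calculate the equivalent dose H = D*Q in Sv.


H = D * Q
H = 8.36 * 5
H = 41.800 Sv

41.800


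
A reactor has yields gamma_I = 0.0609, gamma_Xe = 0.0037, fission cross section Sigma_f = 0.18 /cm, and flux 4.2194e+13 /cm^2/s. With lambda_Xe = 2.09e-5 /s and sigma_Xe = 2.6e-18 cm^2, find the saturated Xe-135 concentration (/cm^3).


Xe_eq = (gamma_I + gamma_Xe) * Sigma_f * phi / (lambda_Xe + sigma_Xe * phi)
Numerator = (0.0609 + 0.0037) * 0.18 * 4.2194e+13 = 4.906318e+11
Denominator = 2.09e-5 + 2.6e-18 * 4.2194e+13 = 1.306044e-04
Xe_eq = 4.906318e+11 / 1.306044e-04 = 3.7566e+15 /cm^3

3.7566e+15


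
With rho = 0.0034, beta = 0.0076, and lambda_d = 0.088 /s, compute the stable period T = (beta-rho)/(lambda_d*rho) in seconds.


T = (beta - rho) / (lambda_d * rho)
T = (0.0076 - 0.0034) / (0.088 * 0.0034)
T = 14.037 s

14.037


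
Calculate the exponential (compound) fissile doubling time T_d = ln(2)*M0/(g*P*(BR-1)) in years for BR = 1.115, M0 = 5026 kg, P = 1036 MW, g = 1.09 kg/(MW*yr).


Breeding gain G = BR - 1 = 1.115 - 1 = 0.115
Fissile production rate = g * P * G = 1.09 * 1036 * 0.115 = 129.8626 kg/yr
T_d = ln(2) * M0 / (g * P * G)
T_d = ln(2) * 5026 / 129.8626 = 26.826 yr

26.826


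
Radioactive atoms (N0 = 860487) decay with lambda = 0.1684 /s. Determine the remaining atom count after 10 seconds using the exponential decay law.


N = N0 * exp(-lambda * t)
N = 860487 * exp(-0.1684 * 10)
N = 159732

159732


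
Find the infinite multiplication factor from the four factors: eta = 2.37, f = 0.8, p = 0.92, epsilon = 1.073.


k_inf = eta * f * p * epsilon
k_inf = 2.37 * 0.8 * 0.92 * 1.073
k_inf = 1.8717

1.8717


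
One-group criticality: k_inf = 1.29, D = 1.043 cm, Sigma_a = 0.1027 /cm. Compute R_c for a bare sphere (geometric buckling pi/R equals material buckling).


L^2 = D / Sigma_a = 1.043 / 0.1027 = 10.15579 cm^2
B_m^2 = (k_inf - 1) / L^2 = (1.29 - 1) / 10.15579 = 0.02855514 /cm^2
For a bare sphere: B_g = pi/R, so R_c = pi / sqrt(B_m^2)
R_c = pi / sqrt(0.02855514) = 18.591 cm

18.591


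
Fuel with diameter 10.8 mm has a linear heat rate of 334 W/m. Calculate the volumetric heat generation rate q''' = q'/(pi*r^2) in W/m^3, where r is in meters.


r = D / 2 / 1000 = 10.8 / 2 / 1000 = 0.0054 m
q''' = q' / (pi * r^2)
q''' = 334 / (pi * 0.0054^2)
q''' = 3.6459e+06 W/m^3

3.6459e+06


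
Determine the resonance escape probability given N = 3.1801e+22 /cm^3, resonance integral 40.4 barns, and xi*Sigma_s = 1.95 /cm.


p = exp(-N * I * 1e-24 / (xi*Sigma_s))
p = exp(-3.1801e+22 * 40.4 * 1e-24 / 1.95)
p = 0.51745

0.51745


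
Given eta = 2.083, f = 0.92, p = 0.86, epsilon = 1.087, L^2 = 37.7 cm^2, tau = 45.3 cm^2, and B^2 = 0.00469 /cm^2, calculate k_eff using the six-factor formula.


k_inf = eta*f*p*eps = 2.083*0.92*0.86*1.087 = 1.791452
P_TNL = 1/(1 + L^2*B^2) = 1/(1 + 37.7*0.00469) = 0.8497527
P_FNL = exp(-B^2*tau) = exp(-0.00469*45.3) = 0.8085951
k_eff = k_inf * P_TNL * P_FNL = 1.791452 * 0.8497527 * 0.8085951
k_eff = 1.2309

1.2309


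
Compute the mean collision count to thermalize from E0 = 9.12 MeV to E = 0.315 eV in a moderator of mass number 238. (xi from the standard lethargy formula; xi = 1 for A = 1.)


xi = 1 + (A-1)^2/(2A)*ln((A-1)/(A+1)) = 0.008379872 (for A = 238)
n = ln(E0/E) / xi
n = ln(9.12e6 / 0.315) / 0.008379872
n = ln(2.895238e+07) / 0.008379872 = 2050.3

2050.3


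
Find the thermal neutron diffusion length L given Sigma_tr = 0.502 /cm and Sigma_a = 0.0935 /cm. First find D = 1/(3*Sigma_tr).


D = 1 / (3 * Sigma_tr) = 1 / (3 * 0.502) = 0.6640106 cm
L = sqrt(D / Sigma_a)
L = sqrt(0.6640106 / 0.0935)
L = 2.6649 cm

2.6649


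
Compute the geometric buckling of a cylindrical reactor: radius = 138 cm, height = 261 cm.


B^2 = (2.405/R)^2 + (pi/H)^2
B^2 = (2.405/138)^2 + (pi/261)^2
B^2 = 4.4860e-04 /cm^2

4.4860e-04


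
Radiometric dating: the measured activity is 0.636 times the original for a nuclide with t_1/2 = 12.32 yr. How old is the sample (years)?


lambda = ln(2) / t_half = ln(2) / 12.32 = 0.05626195 /yr
t = -ln(A/A0) / lambda
t = -ln(0.636) / 0.05626195
t = 8.0437 yr

8.0437


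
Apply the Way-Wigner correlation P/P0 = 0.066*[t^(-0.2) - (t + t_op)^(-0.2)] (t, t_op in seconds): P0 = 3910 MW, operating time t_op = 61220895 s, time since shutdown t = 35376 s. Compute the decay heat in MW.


P/P0 = 0.066 * [t^(-0.2) - (t + t_op)^(-0.2)]
P/P0 = 0.066 * [35376^(-0.2) - (35376 + 61220895)^(-0.2)]
P/P0 = 0.066 * [0.1231001 - 0.02770575] = 0.006296027
P = 3910 * 0.006296027 = 24.617 MW

24.617


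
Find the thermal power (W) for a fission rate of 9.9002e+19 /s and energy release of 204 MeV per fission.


P = fission_rate * E_MeV * 1.602e-13
P = 9.9002e+19 * 204 * 1.602e-13
P = 3.2355e+09 W

3.2355e+09


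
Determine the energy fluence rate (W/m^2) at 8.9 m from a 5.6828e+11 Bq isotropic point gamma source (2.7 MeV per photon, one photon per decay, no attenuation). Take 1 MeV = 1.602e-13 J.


psi = A * E * 1.602e-13 / (4*pi*r^2)
psi = 5.6828e+11 * 2.7 * 1.602e-13 / (4*pi*8.9^2)
psi = 2.4694e-04 W/m^2

2.4694e-04


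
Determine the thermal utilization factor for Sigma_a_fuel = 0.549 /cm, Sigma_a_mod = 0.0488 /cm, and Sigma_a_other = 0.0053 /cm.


f = Sigma_a_fuel / (Sigma_a_fuel + Sigma_a_mod + Sigma_a_other)
f = 0.549 / (0.549 + 0.0488 + 0.0053)
f = 0.91030

0.91030


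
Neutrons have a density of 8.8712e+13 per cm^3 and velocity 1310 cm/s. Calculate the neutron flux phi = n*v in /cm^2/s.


phi = n * v
phi = 8.8712e+13 * 1310
phi = 1.1621e+17 /cm^2/s

1.1621e+17


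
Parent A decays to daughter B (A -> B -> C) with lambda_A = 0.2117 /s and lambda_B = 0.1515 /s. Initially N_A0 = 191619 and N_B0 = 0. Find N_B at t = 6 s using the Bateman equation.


N_B(t) = lambda_A * N_A0 / (lambda_B - lambda_A) * [exp(-lambda_A*t) - exp(-lambda_B*t)]
exp(-0.2117*6) = 0.2807755; exp(-0.1515*6) = 0.4029269
N_B = 0.2117 * 191619 / (0.1515 - 0.2117) * (0.2807755 - 0.4029269)
N_B = 82312

82312


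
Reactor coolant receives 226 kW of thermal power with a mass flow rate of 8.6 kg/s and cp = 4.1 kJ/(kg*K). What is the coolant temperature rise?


dT = Q / (m_dot * cp)
dT = 226 / (8.6 * 4.1)
dT = 6.4095 C

6.4095


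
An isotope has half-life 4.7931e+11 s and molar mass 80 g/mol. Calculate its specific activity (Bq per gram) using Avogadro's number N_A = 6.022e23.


lambda = ln(2) / t_half = ln(2) / 4.7931e+11 = 1.446135e-12 /s
SA = lambda * N_A / M
SA = 1.446135e-12 * 6.022e23 / 80
SA = 1.0886e+10 Bq/g

1.0886e+10


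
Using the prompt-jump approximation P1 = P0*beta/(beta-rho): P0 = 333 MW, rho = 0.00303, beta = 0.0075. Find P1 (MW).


P1/P0 = beta / (beta - rho)
P1/P0 = 0.0075 / (0.0075 - 0.00303) = 1.677852
P1 = 333 * 1.677852 = 558.72 MW

558.72


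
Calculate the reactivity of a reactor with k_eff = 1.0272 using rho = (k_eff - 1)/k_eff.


rho = (k_eff - 1) / k_eff
rho = (1.0272 - 1) / 1.0272
rho = 0.026480

0.026480


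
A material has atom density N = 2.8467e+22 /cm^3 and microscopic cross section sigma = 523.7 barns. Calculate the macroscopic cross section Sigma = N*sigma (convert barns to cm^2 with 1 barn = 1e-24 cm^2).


Sigma = N * sigma_barns * 1e-24
Sigma = 2.8467e+22 * 523.7 * 1e-24
Sigma = 14.908 /cm

14.908


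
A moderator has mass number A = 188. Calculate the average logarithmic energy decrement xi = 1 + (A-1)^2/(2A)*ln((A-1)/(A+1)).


xi = 1 + (A-1)^2/(2A) * ln((A-1)/(A+1))
xi = 1 + (188-1)^2/(2*188) * ln((188-1)/(188 +1))
xi = 0.010601

0.010601


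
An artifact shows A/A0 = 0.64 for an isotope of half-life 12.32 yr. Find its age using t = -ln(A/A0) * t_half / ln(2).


lambda = ln(2) / t_half = ln(2) / 12.32 = 0.05626195 /yr
t = -ln(A/A0) / lambda
t = -ln(0.64) / 0.05626195
t = 7.9323 yr

7.9323
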